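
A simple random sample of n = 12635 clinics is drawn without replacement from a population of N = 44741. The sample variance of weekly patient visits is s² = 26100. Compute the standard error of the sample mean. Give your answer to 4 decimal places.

Under SRS without replacement, Var(ȳ) = (1 − f)·s²/n with f = n/N = 12635/44741 = 0.28240316.
Var(ȳ) = (1 − 0.28240316)·26100/12635 = 0.71759684·2.0656905 = 1.482333.
SE(ȳ) = √(1.482333) = 1.2175.

1.2175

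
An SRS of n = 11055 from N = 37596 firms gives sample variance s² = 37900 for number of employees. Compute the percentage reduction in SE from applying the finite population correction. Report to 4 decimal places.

f = n/N = 11055/37596 = 0.29404724.
SE_no-fpc = √(s²/n) = 1.8515704; SE_fpc = √((1−f)s²/n) = 1.5557079.
Ratio = √(1−f) = 0.84020995. Reduction = 100·(1 − 0.84020995) = 15.9790%.

15.9790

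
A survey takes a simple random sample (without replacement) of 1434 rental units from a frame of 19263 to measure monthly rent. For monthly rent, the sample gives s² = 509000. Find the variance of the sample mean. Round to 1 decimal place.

Under SRS without replacement, Var(ȳ) = (1 − f)·s²/n with f = n/N = 1434/19263 = 0.07444323.
Var(ȳ) = (1 − 0.07444323)·509000/1434 = 0.92555677·354.95119 = 328.52747.

328.5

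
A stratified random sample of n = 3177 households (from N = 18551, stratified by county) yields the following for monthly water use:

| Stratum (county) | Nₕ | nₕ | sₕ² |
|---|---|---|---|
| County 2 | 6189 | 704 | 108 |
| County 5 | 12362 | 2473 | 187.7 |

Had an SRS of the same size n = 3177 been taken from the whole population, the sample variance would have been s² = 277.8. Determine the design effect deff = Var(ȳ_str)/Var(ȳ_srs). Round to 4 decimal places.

Var(ȳ_str) = Σ Wₕ²(1−fₕ)sₕ²/nₕ with Wₕ = Nₕ/18551:
  County 2: (6189/18551)²·(1−704/6189)·108/704 = 0.0151326
  County 5: (12362/18551)²·(1−2473/12362)·187.7/2473 = 0.02696166
  → Var(ȳ_str) = 0.04209426.
Var(ȳ_srs) = (1 − 3177/18551)·277.8/3177 = 0.072466048.
deff = 0.04209426 / 0.072466048 = 0.5809.

0.5809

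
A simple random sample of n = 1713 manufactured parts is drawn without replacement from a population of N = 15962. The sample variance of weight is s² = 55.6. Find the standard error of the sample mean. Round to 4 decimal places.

0.1702

Under SRS without replacement, Var(ȳ) = (1 − f)·s²/n with f = n/N = 1713/15962 = 0.10731738.
Var(ȳ) = (1 − 0.10731738)·55.6/1713 = 0.89268262·0.032457677 = 0.028974404.
SE(ȳ) = √(0.028974404) = 0.1702.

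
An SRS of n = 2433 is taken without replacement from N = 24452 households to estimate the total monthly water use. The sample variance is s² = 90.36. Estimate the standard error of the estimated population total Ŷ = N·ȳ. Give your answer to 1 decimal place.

Var(Ŷ) = N²·Var(ȳ) = N²·(1 − n/N)·s²/n.
f = 2433/24452 = 0.09950106; Var(ȳ) = 0.90049894·90.36/2433 = 0.033443931.
Var(Ŷ) = 24452² · 0.033443931 = 1.9996137 × 10^7.
SE(Ŷ) = √(1.9996137 × 10^7) = 4471.7.

4471.7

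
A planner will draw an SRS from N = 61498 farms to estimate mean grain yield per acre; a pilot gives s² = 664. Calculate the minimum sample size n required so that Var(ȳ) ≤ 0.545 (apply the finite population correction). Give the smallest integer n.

Without fpc, n₀ = s²/D = 664/0.545 = 1218.3486.
With fpc, (1 − n/N)·s²/n ≤ D requires n ≥ n₀/(1 + n₀/N) = 1218.3486/(1 + 1218.3486/61498) = 1194.6806.
Rounding up, n = 1195.

1195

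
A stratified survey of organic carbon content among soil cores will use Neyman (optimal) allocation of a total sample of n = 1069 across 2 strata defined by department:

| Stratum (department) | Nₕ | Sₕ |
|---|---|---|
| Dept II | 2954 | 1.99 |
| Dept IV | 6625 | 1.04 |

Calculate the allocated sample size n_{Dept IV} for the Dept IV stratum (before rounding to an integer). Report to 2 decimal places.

576.84

Neyman allocation: nₕ = n·NₕSₕ / Σⱼ NⱼSⱼ.
Σ NⱼSⱼ = 2954·1.99 + 6625·1.04 = 12768.46.
n_{Dept IV} = 1069·6625·1.04 / 12768.46 = 576.84.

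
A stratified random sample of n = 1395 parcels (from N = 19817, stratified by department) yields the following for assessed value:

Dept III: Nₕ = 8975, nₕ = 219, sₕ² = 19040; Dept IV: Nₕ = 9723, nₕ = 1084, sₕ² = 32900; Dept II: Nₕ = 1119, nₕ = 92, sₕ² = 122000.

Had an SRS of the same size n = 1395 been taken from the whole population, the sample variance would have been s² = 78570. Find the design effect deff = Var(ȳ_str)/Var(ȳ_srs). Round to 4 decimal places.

Var(ȳ_str) = Σ Wₕ²(1−fₕ)sₕ²/nₕ with Wₕ = Nₕ/19817:
  Dept III: (8975/19817)²·(1−219/8975)·19040/219 = 17.397515
  Dept IV: (9723/19817)²·(1−1084/9723)·32900/1084 = 6.4916419
  Dept II: (1119/19817)²·(1−92/1119)·122000/92 = 3.8805807
  → Var(ȳ_str) = 27.769738.
Var(ȳ_srs) = (1 − 1395/19817)·78570/1395 = 52.357803.
deff = 27.769738 / 52.357803 = 0.5304.

0.5304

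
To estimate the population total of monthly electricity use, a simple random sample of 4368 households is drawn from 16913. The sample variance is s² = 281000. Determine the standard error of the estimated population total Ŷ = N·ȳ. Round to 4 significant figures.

Var(Ŷ) = N²·Var(ȳ) = N²·(1 − n/N)·s²/n.
f = 4368/16913 = 0.25826287; Var(ȳ) = 0.74173713·281000/4368 = 47.717063.
Var(Ŷ) = 16913² · 47.717063 = 1.3649445 × 10^10.
SE(Ŷ) = √(1.3649445 × 10^10) = 116800.

116800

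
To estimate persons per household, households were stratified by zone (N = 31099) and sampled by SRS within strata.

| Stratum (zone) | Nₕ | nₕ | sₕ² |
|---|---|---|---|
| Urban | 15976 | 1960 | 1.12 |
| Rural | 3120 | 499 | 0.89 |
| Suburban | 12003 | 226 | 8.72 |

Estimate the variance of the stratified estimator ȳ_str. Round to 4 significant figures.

Var(ȳ_str) = Σₕ Wₕ²(1 − fₕ)sₕ²/nₕ with Wₕ = Nₕ/N, N = 31099.
Urban: Wₕ = 0.51371427; term = 0.51371427²·(1 − 0.12268403)·1.12/1960 = 1.3230043 × 10^-4.
Rural: Wₕ = 0.10032477; term = 0.10032477²·(1 − 0.15993590)·0.89/499 = 1.5080586 × 10^-5.
Suburban: Wₕ = 0.38596096; term = 0.38596096²·(1 − 0.01882863)·8.72/226 = 0.005639488.
Sum = 0.005786869.

0.005787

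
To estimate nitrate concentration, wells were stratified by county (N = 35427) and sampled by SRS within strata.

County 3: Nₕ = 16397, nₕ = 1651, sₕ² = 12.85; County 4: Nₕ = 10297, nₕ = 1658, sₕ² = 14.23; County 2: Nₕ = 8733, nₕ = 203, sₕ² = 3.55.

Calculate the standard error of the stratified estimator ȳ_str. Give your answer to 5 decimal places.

Var(ȳ_str) = Σₕ Wₕ²(1 − fₕ)sₕ²/nₕ with Wₕ = Nₕ/N, N = 35427.
County 3: Wₕ = 0.46283908; term = 0.46283908²·(1 − 0.10068915)·12.85/1651 = 0.0014994291.
County 4: Wₕ = 0.29065402; term = 0.29065402²·(1 − 0.16101777)·14.23/1658 = 6.0831119 × 10^-4.
County 2: Wₕ = 0.24650690; term = 0.24650690²·(1 − 0.02324516)·3.55/203 = 0.0010379491.
Sum = 0.0031456894.
SE = √(0.0031456894) = 0.05609.

0.05609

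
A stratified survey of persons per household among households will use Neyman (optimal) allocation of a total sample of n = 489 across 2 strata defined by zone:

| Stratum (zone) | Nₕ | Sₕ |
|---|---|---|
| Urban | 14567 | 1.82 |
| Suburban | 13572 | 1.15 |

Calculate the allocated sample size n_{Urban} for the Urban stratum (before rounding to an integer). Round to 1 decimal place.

Neyman allocation: nₕ = n·NₕSₕ / Σⱼ NⱼSⱼ.
Σ NⱼSⱼ = 14567·1.82 + 13572·1.15 = 42119.74.
n_{Urban} = 489·14567·1.82 / 42119.74 = 307.8.

307.8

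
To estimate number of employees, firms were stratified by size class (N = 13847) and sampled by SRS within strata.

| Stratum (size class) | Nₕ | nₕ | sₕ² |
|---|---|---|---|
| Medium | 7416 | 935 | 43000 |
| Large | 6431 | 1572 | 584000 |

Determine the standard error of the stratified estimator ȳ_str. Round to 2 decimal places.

Var(ȳ_str) = Σₕ Wₕ²(1 − fₕ)sₕ²/nₕ with Wₕ = Nₕ/N, N = 13847.
Medium: Wₕ = 0.53556727; term = 0.53556727²·(1 − 0.12607875)·43000/935 = 11.528086.
Large: Wₕ = 0.46443273; term = 0.46443273²·(1 − 0.24444099)·584000/1572 = 60.544449.
Sum = 72.072535.
SE = √(72.072535) = 8.49.

8.49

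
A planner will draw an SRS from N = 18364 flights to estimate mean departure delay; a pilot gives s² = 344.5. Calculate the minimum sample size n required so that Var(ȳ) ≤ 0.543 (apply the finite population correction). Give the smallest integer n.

Without fpc, n₀ = s²/D = 344.5/0.543 = 634.4383.
With fpc, (1 − n/N)·s²/n ≤ D requires n ≥ n₀/(1 + n₀/N) = 634.4383/(1 + 634.4383/18364) = 613.2517.
Rounding up, n = 614.

614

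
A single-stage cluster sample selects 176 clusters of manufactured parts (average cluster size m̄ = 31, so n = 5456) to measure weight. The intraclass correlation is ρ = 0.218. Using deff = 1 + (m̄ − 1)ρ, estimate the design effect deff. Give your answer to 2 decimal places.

7.54

deff = 1 + (31 − 1)·0.218 = 1 + 6.54 = 7.54.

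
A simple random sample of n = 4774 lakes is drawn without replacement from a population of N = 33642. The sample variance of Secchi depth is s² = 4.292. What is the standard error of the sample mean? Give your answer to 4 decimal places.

Under SRS without replacement, Var(ȳ) = (1 − f)·s²/n with f = n/N = 4774/33642 = 0.14190595.
Var(ȳ) = (1 − 0.14190595)·4.292/4774 = 0.85809405·8.9903645 × 10^-4 = 7.7145783 × 10^-4.
SE(ȳ) = √(7.7145783 × 10^-4) = 0.0278.

0.0278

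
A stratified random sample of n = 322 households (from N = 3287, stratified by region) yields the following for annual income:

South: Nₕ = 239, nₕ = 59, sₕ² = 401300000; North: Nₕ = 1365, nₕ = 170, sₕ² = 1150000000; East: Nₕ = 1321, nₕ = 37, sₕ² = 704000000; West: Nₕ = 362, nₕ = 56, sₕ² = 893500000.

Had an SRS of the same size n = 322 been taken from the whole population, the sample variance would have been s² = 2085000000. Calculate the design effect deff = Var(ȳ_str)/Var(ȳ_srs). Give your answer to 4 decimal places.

Var(ȳ_str) = Σ Wₕ²(1−fₕ)sₕ²/nₕ with Wₕ = Nₕ/3287:
  South: (239/3287)²·(1−59/239)·401300000/59 = 27082.462
  North: (1365/3287)²·(1−170/1365)·1150000000/170 = 1.0212923 × 10^6
  East: (1321/3287)²·(1−37/1321)·704000000/37 = 2.9870285 × 10^6
  West: (362/3287)²·(1−56/362)·893500000/56 = 163582.6
  → Var(ȳ_str) = 4.1989859 × 10^6.
Var(ȳ_srs) = (1 − 322/3287)·2085000000/322 = 5.8408383 × 10^6.
deff = (4.1989859 × 10^6) / (5.8408383 × 10^6) = 0.7189.

0.7189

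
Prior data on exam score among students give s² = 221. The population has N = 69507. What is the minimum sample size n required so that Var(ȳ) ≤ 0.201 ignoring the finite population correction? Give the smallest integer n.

Without fpc, n₀ = s²/D = 221/0.201 = 1099.5025.
Rounding up, n = 1100.

1100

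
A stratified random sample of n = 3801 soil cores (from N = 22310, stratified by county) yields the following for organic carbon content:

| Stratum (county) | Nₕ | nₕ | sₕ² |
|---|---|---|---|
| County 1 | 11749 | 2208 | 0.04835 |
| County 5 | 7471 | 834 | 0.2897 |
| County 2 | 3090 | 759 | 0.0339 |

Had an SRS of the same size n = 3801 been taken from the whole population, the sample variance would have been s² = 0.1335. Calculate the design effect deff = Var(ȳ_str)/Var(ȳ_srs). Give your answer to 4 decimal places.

1.3790

Var(ȳ_str) = Σ Wₕ²(1−fₕ)sₕ²/nₕ with Wₕ = Nₕ/22310:
  County 1: (11749/22310)²·(1−2208/11749)·0.04835/2208 = 4.9316593 × 10^-6
  County 5: (7471/22310)²·(1−834/7471)·0.2897/834 = 3.4604602 × 10^-5
  County 2: (3090/22310)²·(1−759/3090)·0.0339/759 = 6.4633777 × 10^-7
  → Var(ȳ_str) = 4.0182599 × 10^-5.
Var(ȳ_srs) = (1 − 3801/22310)·0.1335/3801 = 2.9138472 × 10^-5.
deff = (4.0182599 × 10^-5) / (2.9138472 × 10^-5) = 1.3790.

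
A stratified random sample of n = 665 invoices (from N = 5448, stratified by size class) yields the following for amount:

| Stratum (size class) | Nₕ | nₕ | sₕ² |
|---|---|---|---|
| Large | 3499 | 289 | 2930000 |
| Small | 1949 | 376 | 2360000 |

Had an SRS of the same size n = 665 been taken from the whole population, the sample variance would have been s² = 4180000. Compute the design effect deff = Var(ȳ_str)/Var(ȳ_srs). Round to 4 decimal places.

0.8127

Var(ȳ_str) = Σ Wₕ²(1−fₕ)sₕ²/nₕ with Wₕ = Nₕ/5448:
  Large: (3499/5448)²·(1−289/3499)·2930000/289 = 3836.5826
  Small: (1949/5448)²·(1−376/1949)·2360000/376 = 648.32165
  → Var(ȳ_str) = 4484.9043.
Var(ȳ_srs) = (1 − 665/5448)·4180000/665 = 5518.4602.
deff = 4484.9043 / 5518.4602 = 0.8127.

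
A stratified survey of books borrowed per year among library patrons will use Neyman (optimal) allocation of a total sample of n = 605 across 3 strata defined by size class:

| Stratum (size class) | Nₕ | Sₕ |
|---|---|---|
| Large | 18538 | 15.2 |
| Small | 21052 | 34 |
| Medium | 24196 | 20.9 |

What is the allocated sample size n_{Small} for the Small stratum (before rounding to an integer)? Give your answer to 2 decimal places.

288.07

Neyman allocation: nₕ = n·NₕSₕ / Σⱼ NⱼSⱼ.
Σ NⱼSⱼ = 18538·15.2 + 21052·34 + 24196·20.9 = 1.503242 × 10^6.
n_{Small} = 605·21052·34 / (1.503242 × 10^6) = 288.07.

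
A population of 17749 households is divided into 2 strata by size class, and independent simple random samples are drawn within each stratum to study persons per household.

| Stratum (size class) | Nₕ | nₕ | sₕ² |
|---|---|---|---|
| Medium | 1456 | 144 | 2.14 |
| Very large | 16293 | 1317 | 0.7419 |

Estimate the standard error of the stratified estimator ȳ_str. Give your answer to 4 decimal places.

Var(ȳ_str) = Σₕ Wₕ²(1 − fₕ)sₕ²/nₕ with Wₕ = Nₕ/N, N = 17749.
Medium: Wₕ = 0.08203279; term = 0.08203279²·(1 − 0.09890110)·2.14/144 = 9.0115337 × 10^-5.
Very large: Wₕ = 0.91796721; term = 0.91796721²·(1 − 0.08083226)·0.7419/1317 = 4.363236 × 10^-4.
Sum = 5.2643894 × 10^-4.
SE = √(5.2643894 × 10^-4) = 0.0229.

0.0229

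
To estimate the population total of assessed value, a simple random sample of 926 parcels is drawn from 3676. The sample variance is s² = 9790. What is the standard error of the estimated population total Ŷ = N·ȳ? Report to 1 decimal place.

Var(Ŷ) = N²·Var(ȳ) = N²·(1 − n/N)·s²/n.
f = 926/3676 = 0.25190424; Var(ȳ) = 0.74809576·9790/926 = 7.9091333.
Var(Ŷ) = 3676² · 7.9091333 = 1.0687593 × 10^8.
SE(Ŷ) = √(1.0687593 × 10^8) = 10338.1.

10338.1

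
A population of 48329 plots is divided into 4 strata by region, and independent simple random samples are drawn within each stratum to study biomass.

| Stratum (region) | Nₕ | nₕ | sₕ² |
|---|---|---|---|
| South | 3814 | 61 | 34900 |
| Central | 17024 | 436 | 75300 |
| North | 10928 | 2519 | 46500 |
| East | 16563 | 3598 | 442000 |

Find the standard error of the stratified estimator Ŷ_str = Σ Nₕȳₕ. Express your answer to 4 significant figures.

Var(Ŷ_str) = Σₕ Nₕ²(1 − fₕ)sₕ²/nₕ.
South: 3814²·(1 − 61/3814)·34900/61 = 8.1894521 × 10^9.
Central: 17024²·(1 − 436/17024)·75300/436 = 4.8771277 × 10^10.
North: 10928²·(1 − 2519/10928)·46500/2519 = 1.696328 × 10^9.
East: 16563²·(1 − 3598/16563)·442000/3598 = 2.6379869 × 10^10.
Sum = 8.5036926 × 10^10.
SE = √(8.5036926 × 10^10) = 291600.

291600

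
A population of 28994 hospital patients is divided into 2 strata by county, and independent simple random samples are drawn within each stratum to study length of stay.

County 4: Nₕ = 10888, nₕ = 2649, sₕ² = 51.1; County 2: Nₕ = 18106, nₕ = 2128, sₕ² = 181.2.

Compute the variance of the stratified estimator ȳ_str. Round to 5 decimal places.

Var(ȳ_str) = Σₕ Wₕ²(1 − fₕ)sₕ²/nₕ with Wₕ = Nₕ/N, N = 28994.
County 4: Wₕ = 0.37552597; term = 0.37552597²·(1 − 0.24329537)·51.1/2649 = 0.0020584735.
County 2: Wₕ = 0.62447403; term = 0.62447403²·(1 − 0.11753010)·181.2/2128 = 0.029303212.
Sum = 0.031361686.

0.03136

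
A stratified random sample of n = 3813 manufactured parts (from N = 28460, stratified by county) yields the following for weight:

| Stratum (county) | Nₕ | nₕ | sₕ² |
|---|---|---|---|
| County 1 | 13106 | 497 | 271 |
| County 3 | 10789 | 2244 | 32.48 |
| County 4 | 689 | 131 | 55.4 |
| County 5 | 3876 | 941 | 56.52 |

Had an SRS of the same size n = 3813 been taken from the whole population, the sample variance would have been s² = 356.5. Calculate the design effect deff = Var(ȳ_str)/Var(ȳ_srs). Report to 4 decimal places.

Var(ȳ_str) = Σ Wₕ²(1−fₕ)sₕ²/nₕ with Wₕ = Nₕ/28460:
  County 1: (13106/28460)²·(1−497/13106)·271/497 = 0.11124844
  County 3: (10789/28460)²·(1−2244/10789)·32.48/2244 = 0.0016474667
  County 4: (689/28460)²·(1−131/689)·55.4/131 = 2.0073454 × 10^-4
  County 5: (3876/28460)²·(1−941/3876)·56.52/941 = 8.435962 × 10^-4
  → Var(ȳ_str) = 0.11394024.
Var(ȳ_srs) = (1 − 3813/28460)·356.5/3813 = 0.080969582.
deff = 0.11394024 / 0.080969582 = 1.4072.

1.4072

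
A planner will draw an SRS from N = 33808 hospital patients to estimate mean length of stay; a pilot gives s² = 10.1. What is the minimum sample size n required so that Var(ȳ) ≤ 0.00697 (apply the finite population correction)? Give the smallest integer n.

1390

Without fpc, n₀ = s²/D = 10.1/0.00697 = 1449.0674.
With fpc, (1 − n/N)·s²/n ≤ D requires n ≥ n₀/(1 + n₀/N) = 1449.0674/(1 + 1449.0674/33808) = 1389.5107.
Rounding up, n = 1390.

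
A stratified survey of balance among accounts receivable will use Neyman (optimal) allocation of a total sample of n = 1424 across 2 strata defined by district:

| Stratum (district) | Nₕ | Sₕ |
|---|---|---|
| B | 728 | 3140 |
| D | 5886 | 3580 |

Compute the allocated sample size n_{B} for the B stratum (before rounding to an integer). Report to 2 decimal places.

Neyman allocation: nₕ = n·NₕSₕ / Σⱼ NⱼSⱼ.
Σ NⱼSⱼ = 728·3140 + 5886·3580 = 2.33578 × 10^7.
n_{B} = 1424·728·3140 / (2.33578 × 10^7) = 139.36.

139.36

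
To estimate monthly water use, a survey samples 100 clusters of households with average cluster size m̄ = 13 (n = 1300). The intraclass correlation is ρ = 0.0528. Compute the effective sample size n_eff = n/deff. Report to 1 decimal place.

deff = 1 + (13 − 1)·0.0528 = 1 + 0.6336 = 1.6336.
n_eff = 1300 / 1.6336 = 795.8.

795.8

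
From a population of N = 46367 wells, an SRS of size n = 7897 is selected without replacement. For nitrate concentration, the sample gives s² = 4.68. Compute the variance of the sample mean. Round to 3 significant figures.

Under SRS without replacement, Var(ȳ) = (1 − f)·s²/n with f = n/N = 7897/46367 = 0.17031509.
Var(ȳ) = (1 − 0.17031509)·4.68/7897 = 0.82968491·5.9263011 × 10^-4 = 4.9169626 × 10^-4.

4.92 × 10^-4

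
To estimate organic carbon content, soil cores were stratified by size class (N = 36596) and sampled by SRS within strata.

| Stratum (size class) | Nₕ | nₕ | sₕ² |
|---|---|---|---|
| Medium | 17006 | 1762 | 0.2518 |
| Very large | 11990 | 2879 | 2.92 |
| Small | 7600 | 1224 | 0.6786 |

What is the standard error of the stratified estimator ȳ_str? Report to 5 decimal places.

Var(ȳ_str) = Σₕ Wₕ²(1 − fₕ)sₕ²/nₕ with Wₕ = Nₕ/N, N = 36596.
Medium: Wₕ = 0.46469560; term = 0.46469560²·(1 − 0.10361049)·0.2518/1762 = 2.7662008 × 10^-5.
Very large: Wₕ = 0.32763144; term = 0.32763144²·(1 − 0.24011676)·2.92/2879 = 8.2729267 × 10^-5.
Small: Wₕ = 0.20767297; term = 0.20767297²·(1 − 0.16105263)·0.6786/1224 = 2.0059823 × 10^-5.
Sum = 1.304511 × 10^-4.
SE = √(1.304511 × 10^-4) = 0.01142.

0.01142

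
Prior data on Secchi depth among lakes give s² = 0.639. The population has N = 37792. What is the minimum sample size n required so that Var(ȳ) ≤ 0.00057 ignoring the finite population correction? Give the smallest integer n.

Without fpc, n₀ = s²/D = 0.639/0.00057 = 1121.0526.
Rounding up, n = 1122.

1122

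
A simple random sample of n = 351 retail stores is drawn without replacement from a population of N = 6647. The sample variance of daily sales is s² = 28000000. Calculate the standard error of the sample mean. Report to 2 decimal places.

Under SRS without replacement, Var(ȳ) = (1 − f)·s²/n with f = n/N = 351/6647 = 0.05280578.
Var(ȳ) = (1 − 0.05280578)·28000000/351 = 0.94719422·79772.08 = 75559.653.
SE(ȳ) = √(75559.653) = 274.88.

274.88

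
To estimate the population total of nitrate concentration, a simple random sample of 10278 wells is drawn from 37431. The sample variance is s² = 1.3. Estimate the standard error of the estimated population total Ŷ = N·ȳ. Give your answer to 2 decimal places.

358.54

Var(Ŷ) = N²·Var(ȳ) = N²·(1 − n/N)·s²/n.
f = 10278/37431 = 0.27458524; Var(ȳ) = 0.72541476·1.3/10278 = 9.1753181 × 10^-5.
Var(Ŷ) = 37431² · (9.1753181 × 10^-5) = 128553.52.
SE(Ŷ) = √(128553.52) = 358.54.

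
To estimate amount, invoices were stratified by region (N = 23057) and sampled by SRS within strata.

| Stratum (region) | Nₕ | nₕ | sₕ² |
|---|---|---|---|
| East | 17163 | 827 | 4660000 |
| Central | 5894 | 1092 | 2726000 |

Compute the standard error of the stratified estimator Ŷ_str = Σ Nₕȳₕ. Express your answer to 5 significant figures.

1.2847 × 10^6

Var(Ŷ_str) = Σₕ Nₕ²(1 − fₕ)sₕ²/nₕ.
East: 17163²·(1 − 827/17163)·4660000/827 = 1.5798627 × 10^12.
Central: 5894²·(1 − 1092/5894)·2726000/1092 = 7.0653796 × 10^10.
Sum = 1.6505165 × 10^12.
SE = √(1.6505165 × 10^12) = 1.2847 × 10^6.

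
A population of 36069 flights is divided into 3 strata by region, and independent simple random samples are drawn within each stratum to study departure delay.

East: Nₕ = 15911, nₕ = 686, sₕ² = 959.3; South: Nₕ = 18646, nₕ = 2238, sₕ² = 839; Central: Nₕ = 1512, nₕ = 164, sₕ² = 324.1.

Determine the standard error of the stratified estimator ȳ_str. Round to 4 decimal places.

Var(ȳ_str) = Σₕ Wₕ²(1 − fₕ)sₕ²/nₕ with Wₕ = Nₕ/N, N = 36069.
East: Wₕ = 0.44112673; term = 0.44112673²·(1 − 0.04311483)·959.3/686 = 0.26038556.
South: Wₕ = 0.51695362; term = 0.51695362²·(1 − 0.12002574)·839/2238 = 0.088160694.
Central: Wₕ = 0.04191965; term = 0.04191965²·(1 − 0.10846561)·324.1/164 = 0.003096055.
Sum = 0.35164231.
SE = √(0.35164231) = 0.5930.

0.5930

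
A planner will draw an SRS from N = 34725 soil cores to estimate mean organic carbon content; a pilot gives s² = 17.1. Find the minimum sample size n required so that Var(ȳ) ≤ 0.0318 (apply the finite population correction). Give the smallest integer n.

530

Without fpc, n₀ = s²/D = 17.1/0.0318 = 537.7358.
With fpc, (1 − n/N)·s²/n ≤ D requires n ≥ n₀/(1 + n₀/N) = 537.7358/(1 + 537.7358/34725) = 529.5356.
Rounding up, n = 530.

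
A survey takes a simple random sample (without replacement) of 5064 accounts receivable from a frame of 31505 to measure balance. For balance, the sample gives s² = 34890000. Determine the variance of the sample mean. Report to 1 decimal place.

5782.4

Under SRS without replacement, Var(ȳ) = (1 − f)·s²/n with f = n/N = 5064/31505 = 0.16073639.
Var(ȳ) = (1 − 0.16073639)·34890000/5064 = 0.83926361·6889.8104 = 5782.3672.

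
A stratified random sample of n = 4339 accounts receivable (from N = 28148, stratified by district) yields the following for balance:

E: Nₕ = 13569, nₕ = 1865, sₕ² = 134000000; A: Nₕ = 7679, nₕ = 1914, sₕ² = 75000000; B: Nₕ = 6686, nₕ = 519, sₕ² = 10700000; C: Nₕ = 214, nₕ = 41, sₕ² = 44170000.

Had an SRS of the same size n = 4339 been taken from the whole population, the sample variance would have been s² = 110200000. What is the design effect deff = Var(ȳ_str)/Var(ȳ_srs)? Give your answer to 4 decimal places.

Var(ȳ_str) = Σ Wₕ²(1−fₕ)sₕ²/nₕ with Wₕ = Nₕ/28148:
  E: (13569/28148)²·(1−1865/13569)·134000000/1865 = 14401.676
  A: (7679/28148)²·(1−1914/7679)·75000000/1914 = 2189.4157
  B: (6686/28148)²·(1−519/6686)·10700000/519 = 1072.906
  C: (214/28148)²·(1−41/214)·44170000/41 = 50.339435
  → Var(ȳ_str) = 17714.337.
Var(ȳ_srs) = (1 − 4339/28148)·110200000/4339 = 21482.536.
deff = 17714.337 / 21482.536 = 0.8246.

0.8246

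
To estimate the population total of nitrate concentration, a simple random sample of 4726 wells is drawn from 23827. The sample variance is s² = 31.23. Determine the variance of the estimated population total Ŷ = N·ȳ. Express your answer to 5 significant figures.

3.0075 × 10^6

Var(Ŷ) = N²·Var(ȳ) = N²·(1 − n/N)·s²/n.
f = 4726/23827 = 0.19834641; Var(ȳ) = 0.80165359·31.23/4726 = 0.0052974273.
Var(Ŷ) = 23827² · 0.0052974273 = 3.0074868 × 10^6.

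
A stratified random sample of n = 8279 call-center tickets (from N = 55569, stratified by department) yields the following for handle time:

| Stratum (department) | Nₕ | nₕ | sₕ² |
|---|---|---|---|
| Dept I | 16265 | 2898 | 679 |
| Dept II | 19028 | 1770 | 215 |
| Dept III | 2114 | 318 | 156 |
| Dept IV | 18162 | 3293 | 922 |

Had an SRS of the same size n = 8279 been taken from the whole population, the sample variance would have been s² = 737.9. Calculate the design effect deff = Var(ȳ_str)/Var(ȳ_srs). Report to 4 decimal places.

Var(ȳ_str) = Σ Wₕ²(1−fₕ)sₕ²/nₕ with Wₕ = Nₕ/55569:
  Dept I: (16265/55569)²·(1−2898/16265)·679/2898 = 0.016496592
  Dept II: (19028/55569)²·(1−1770/19028)·215/1770 = 0.012917654
  Dept III: (2114/55569)²·(1−318/2114)·156/318 = 6.0317541 × 10^-4
  Dept IV: (18162/55569)²·(1−3293/18162)·922/3293 = 0.024486091
  → Var(ȳ_str) = 0.054503512.
Var(ȳ_srs) = (1 − 8279/55569)·737.9/8279 = 0.075850135.
deff = 0.054503512 / 0.075850135 = 0.7186.

0.7186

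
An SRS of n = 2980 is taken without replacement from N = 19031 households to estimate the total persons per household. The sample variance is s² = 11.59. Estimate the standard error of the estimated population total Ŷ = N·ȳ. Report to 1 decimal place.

1090.0

Var(Ŷ) = N²·Var(ȳ) = N²·(1 − n/N)·s²/n.
f = 2980/19031 = 0.15658662; Var(ȳ) = 0.84341338·11.59/2980 = 0.0032802554.
Var(Ŷ) = 19031² · 0.0032802554 = 1.1880395 × 10^6.
SE(Ŷ) = √(1.1880395 × 10^6) = 1090.0.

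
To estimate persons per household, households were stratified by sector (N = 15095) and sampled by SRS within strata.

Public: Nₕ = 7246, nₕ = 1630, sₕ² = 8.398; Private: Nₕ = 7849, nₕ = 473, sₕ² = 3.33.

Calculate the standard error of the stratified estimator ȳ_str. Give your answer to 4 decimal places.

0.0520

Var(ȳ_str) = Σₕ Wₕ²(1 − fₕ)sₕ²/nₕ with Wₕ = Nₕ/N, N = 15095.
Public: Wₕ = 0.48002650; term = 0.48002650²·(1 − 0.22495170)·8.398/1630 = 9.2012633 × 10^-4.
Private: Wₕ = 0.51997350; term = 0.51997350²·(1 − 0.06026245)·3.33/473 = 0.0017887601.
Sum = 0.0027088864.
SE = √(0.0027088864) = 0.0520.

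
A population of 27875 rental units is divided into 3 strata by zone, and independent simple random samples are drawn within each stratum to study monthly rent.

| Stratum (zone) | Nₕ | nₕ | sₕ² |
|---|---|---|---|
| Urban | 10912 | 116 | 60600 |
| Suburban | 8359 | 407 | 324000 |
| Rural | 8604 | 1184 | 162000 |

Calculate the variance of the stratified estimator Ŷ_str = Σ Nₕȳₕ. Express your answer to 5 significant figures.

1.2319 × 10^11

Var(Ŷ_str) = Σₕ Nₕ²(1 − fₕ)sₕ²/nₕ.
Urban: 10912²·(1 − 116/10912)·60600/116 = 6.1543454 × 10^10.
Suburban: 8359²·(1 − 407/8359)·324000/407 = 5.2915304 × 10^10.
Rural: 8604²·(1 − 1184/8604)·162000/1184 = 8.7350947 × 10^9.
Sum = 1.2319385 × 10^11.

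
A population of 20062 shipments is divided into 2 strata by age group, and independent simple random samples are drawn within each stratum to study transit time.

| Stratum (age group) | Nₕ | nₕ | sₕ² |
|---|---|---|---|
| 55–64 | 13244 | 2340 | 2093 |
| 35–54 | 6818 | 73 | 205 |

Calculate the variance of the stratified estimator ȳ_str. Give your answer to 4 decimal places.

0.6418

Var(ȳ_str) = Σₕ Wₕ²(1 − fₕ)sₕ²/nₕ with Wₕ = Nₕ/N, N = 20062.
55–64: Wₕ = 0.66015352; term = 0.66015352²·(1 − 0.17668378)·2093/2340 = 0.32092972.
35–54: Wₕ = 0.33984648; term = 0.33984648²·(1 − 0.01070695)·205/73 = 0.32086437.
Sum = 0.64179409.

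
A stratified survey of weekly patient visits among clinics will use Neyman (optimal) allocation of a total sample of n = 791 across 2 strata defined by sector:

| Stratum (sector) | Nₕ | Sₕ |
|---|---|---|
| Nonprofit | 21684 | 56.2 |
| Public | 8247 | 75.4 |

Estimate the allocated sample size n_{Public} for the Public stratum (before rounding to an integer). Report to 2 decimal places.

Neyman allocation: nₕ = n·NₕSₕ / Σⱼ NⱼSⱼ.
Σ NⱼSⱼ = 21684·56.2 + 8247·75.4 = 1.8404646 × 10^6.
n_{Public} = 791·8247·75.4 / (1.8404646 × 10^6) = 267.25.

267.25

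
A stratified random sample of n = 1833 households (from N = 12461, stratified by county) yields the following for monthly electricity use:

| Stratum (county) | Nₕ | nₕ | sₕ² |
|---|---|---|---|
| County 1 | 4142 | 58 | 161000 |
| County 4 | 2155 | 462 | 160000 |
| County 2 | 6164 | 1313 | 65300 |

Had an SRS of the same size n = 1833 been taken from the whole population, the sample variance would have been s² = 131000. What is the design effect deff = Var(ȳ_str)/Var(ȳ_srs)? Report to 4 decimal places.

Var(ȳ_str) = Σ Wₕ²(1−fₕ)sₕ²/nₕ with Wₕ = Nₕ/12461:
  County 1: (4142/12461)²·(1−58/4142)·161000/58 = 302.40427
  County 4: (2155/12461)²·(1−462/2155)·160000/462 = 8.1372273
  County 2: (6164/12461)²·(1−1313/6164)·65300/1313 = 9.5771561
  → Var(ȳ_str) = 320.11865.
Var(ȳ_srs) = (1 − 1833/12461)·131000/1833 = 60.95474.
deff = 320.11865 / 60.95474 = 5.2517.

5.2517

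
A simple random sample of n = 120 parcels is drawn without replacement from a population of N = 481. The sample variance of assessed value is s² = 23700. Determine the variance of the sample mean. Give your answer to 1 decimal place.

148.2

Under SRS without replacement, Var(ȳ) = (1 − f)·s²/n with f = n/N = 120/481 = 0.24948025.
Var(ȳ) = (1 − 0.24948025)·23700/120 = 0.75051975·197.5 = 148.22765.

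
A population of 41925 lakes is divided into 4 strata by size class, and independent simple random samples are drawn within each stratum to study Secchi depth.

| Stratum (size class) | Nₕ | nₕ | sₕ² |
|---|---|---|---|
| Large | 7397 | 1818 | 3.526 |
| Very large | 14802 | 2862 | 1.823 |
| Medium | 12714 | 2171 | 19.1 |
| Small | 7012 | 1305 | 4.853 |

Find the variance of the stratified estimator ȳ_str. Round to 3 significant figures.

8.65 × 10^-4

Var(ȳ_str) = Σₕ Wₕ²(1 − fₕ)sₕ²/nₕ with Wₕ = Nₕ/N, N = 41925.
Large: Wₕ = 0.17643411; term = 0.17643411²·(1 − 0.24577531)·3.526/1818 = 4.5535936 × 10^-5.
Very large: Wₕ = 0.35305903; term = 0.35305903²·(1 − 0.19335225)·1.823/2862 = 6.4046533 × 10^-5.
Medium: Wₕ = 0.30325581; term = 0.30325581²·(1 − 0.17075665)·19.1/2171 = 6.7092475 × 10^-4.
Small: Wₕ = 0.16725104; term = 0.16725104²·(1 − 0.18610953)·4.853/1305 = 8.4664903 × 10^-5.
Sum = 8.6517212 × 10^-4.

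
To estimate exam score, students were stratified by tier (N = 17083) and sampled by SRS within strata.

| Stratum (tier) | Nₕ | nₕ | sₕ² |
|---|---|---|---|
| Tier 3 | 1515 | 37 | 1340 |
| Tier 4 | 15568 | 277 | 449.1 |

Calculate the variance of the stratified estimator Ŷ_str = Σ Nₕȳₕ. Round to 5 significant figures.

Var(Ŷ_str) = Σₕ Nₕ²(1 − fₕ)sₕ²/nₕ.
Tier 3: 1515²·(1 − 37/1515)·1340/37 = 8.1094265 × 10^7.
Tier 4: 15568²·(1 − 277/15568)·449.1/277 = 3.8595085 × 10^8.
Sum = 4.6704512 × 10^8.

4.6705 × 10^8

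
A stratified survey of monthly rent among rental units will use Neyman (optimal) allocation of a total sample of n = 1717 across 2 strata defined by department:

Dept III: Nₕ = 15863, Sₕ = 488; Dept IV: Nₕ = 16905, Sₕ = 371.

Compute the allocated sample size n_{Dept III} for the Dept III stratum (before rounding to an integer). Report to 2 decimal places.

948.52

Neyman allocation: nₕ = n·NₕSₕ / Σⱼ NⱼSⱼ.
Σ NⱼSⱼ = 15863·488 + 16905·371 = 1.4012899 × 10^7.
n_{Dept III} = 1717·15863·488 / (1.4012899 × 10^7) = 948.52.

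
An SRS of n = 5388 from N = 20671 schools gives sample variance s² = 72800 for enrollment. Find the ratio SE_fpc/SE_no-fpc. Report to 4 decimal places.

0.8599

f = n/N = 5388/20671 = 0.26065502.
SE_no-fpc = √(s²/n) = 3.6758002; SE_fpc = √((1−f)s²/n) = 3.1606431.
Ratio = √(1−f) = 0.85985172.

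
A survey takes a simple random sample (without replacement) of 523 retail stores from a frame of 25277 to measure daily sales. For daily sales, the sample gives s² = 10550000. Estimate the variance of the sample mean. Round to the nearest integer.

Under SRS without replacement, Var(ȳ) = (1 − f)·s²/n with f = n/N = 523/25277 = 0.02069075.
Var(ȳ) = (1 − 0.02069075)·10550000/523 = 0.97930925·20172.084 = 19754.709.

19755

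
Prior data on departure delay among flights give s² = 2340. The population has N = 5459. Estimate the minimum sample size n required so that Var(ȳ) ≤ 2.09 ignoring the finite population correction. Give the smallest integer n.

1120

Without fpc, n₀ = s²/D = 2340/2.09 = 1119.6172.
Rounding up, n = 1120.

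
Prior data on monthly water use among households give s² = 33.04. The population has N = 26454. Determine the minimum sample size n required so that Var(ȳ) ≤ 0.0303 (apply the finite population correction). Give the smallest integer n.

1048

Without fpc, n₀ = s²/D = 33.04/0.0303 = 1090.4290.
With fpc, (1 − n/N)·s²/n ≤ D requires n ≥ n₀/(1 + n₀/N) = 1090.4290/(1 + 1090.4290/26454) = 1047.2611.
Rounding up, n = 1048.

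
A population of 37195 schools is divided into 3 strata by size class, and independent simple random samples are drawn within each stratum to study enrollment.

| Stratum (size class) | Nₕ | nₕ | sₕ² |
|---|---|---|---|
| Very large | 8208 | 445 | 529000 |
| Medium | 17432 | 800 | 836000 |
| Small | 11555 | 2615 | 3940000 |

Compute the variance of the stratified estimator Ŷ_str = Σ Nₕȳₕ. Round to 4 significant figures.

5.344 × 10^11

Var(Ŷ_str) = Σₕ Nₕ²(1 − fₕ)sₕ²/nₕ.
Very large: 8208²·(1 − 445/8208)·529000/445 = 7.5746504 × 10^10.
Medium: 17432²·(1 − 800/17432)·836000/800 = 3.0297583 × 10^11.
Small: 11555²·(1 − 2615/11555)·3940000/2615 = 1.5564386 × 10^11.
Sum = 5.3436619 × 10^11.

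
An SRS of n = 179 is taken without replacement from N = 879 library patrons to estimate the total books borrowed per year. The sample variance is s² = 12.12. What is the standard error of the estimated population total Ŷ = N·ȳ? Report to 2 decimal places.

Var(Ŷ) = N²·Var(ȳ) = N²·(1 − n/N)·s²/n.
f = 179/879 = 0.20364050; Var(ȳ) = 0.79635950·12.12/179 = 0.053921101.
Var(Ŷ) = 879² · 0.053921101 = 41661.653.
SE(Ŷ) = √(41661.653) = 204.11.

204.11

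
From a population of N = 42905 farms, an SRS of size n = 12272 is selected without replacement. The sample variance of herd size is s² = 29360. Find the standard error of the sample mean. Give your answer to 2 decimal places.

Under SRS without replacement, Var(ȳ) = (1 − f)·s²/n with f = n/N = 12272/42905 = 0.28602727.
Var(ȳ) = (1 − 0.28602727)·29360/12272 = 0.71397273·2.3924381 = 1.7081355.
SE(ȳ) = √(1.7081355) = 1.31.

1.31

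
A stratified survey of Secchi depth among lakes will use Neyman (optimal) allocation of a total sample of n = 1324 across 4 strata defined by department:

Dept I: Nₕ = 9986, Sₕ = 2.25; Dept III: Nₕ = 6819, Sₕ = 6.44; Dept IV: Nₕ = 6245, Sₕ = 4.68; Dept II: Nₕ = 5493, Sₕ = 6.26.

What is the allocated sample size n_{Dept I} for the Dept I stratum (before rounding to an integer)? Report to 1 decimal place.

Neyman allocation: nₕ = n·NₕSₕ / Σⱼ NⱼSⱼ.
Σ NⱼSⱼ = 9986·2.25 + 6819·6.44 + 6245·4.68 + 5493·6.26 = 129995.64.
n_{Dept I} = 1324·9986·2.25 / 129995.64 = 228.8.

228.8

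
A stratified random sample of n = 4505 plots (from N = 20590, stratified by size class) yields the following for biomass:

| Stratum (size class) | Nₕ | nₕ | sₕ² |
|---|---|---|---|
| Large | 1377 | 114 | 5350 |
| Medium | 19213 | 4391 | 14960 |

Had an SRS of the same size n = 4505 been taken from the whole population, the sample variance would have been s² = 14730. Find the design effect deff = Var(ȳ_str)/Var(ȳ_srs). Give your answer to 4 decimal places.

Var(ȳ_str) = Σ Wₕ²(1−fₕ)sₕ²/nₕ with Wₕ = Nₕ/20590:
  Large: (1377/20590)²·(1−114/1377)·5350/114 = 0.19251897
  Medium: (19213/20590)²·(1−4391/19213)·14960/4391 = 2.2885345
  → Var(ȳ_str) = 2.4810535.
Var(ȳ_srs) = (1 − 4505/20590)·14730/4505 = 2.5543045.
deff = 2.4810535 / 2.5543045 = 0.9713.

0.9713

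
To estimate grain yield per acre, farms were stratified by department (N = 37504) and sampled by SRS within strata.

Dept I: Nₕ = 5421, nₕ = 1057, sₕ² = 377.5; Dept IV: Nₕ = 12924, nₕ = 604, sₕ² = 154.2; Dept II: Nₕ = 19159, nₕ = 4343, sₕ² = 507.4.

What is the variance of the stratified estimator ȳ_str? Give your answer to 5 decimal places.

0.05849

Var(ȳ_str) = Σₕ Wₕ²(1 − fₕ)sₕ²/nₕ with Wₕ = Nₕ/N, N = 37504.
Dept I: Wₕ = 0.14454458; term = 0.14454458²·(1 − 0.19498248)·377.5/1057 = 0.0060069074.
Dept IV: Wₕ = 0.34460324; term = 0.34460324²·(1 − 0.04673476)·154.2/604 = 0.028900138.
Dept II: Wₕ = 0.51085218; term = 0.51085218²·(1 − 0.22668198)·507.4/4343 = 0.023578125.
Sum = 0.05848517.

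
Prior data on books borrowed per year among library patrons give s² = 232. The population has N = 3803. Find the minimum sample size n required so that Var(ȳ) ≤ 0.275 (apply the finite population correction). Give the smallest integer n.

Without fpc, n₀ = s²/D = 232/0.275 = 843.6364.
With fpc, (1 − n/N)·s²/n ≤ D requires n ≥ n₀/(1 + n₀/N) = 843.6364/(1 + 843.6364/3803) = 690.4670.
Rounding up, n = 691.

691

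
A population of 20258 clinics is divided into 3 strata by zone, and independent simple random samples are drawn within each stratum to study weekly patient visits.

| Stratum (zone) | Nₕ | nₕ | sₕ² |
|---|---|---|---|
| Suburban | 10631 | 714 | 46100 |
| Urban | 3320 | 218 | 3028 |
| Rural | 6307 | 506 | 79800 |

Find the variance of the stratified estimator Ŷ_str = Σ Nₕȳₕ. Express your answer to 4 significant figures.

Var(Ŷ_str) = Σₕ Nₕ²(1 − fₕ)sₕ²/nₕ.
Suburban: 10631²·(1 − 714/10631)·46100/714 = 6.8070219 × 10^9.
Urban: 3320²·(1 − 218/3320)·3028/218 = 1.4304716 × 10^8.
Rural: 6307²·(1 − 506/6307)·79800/506 = 5.77003 × 10^9.
Sum = 1.2720099 × 10^10.

1.272 × 10^10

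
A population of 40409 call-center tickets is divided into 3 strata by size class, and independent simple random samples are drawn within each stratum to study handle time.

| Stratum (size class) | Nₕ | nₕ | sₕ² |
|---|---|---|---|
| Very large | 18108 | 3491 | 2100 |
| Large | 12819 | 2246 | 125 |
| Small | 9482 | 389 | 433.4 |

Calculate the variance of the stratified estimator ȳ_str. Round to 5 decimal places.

0.16096

Var(ȳ_str) = Σₕ Wₕ²(1 − fₕ)sₕ²/nₕ with Wₕ = Nₕ/N, N = 40409.
Very large: Wₕ = 0.44811799; term = 0.44811799²·(1 − 0.19278772)·2100/3491 = 0.097508387.
Large: Wₕ = 0.31723131; term = 0.31723131²·(1 − 0.17520867)·125/2246 = 0.0046195156.
Small: Wₕ = 0.23465070; term = 0.23465070²·(1 − 0.04102510)·433.4/389 = 0.058828834.
Sum = 0.16095674.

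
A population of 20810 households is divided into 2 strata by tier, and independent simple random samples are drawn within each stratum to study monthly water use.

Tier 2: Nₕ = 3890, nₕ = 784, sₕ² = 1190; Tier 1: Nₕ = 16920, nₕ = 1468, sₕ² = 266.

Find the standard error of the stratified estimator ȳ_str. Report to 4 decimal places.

Var(ȳ_str) = Σₕ Wₕ²(1 − fₕ)sₕ²/nₕ with Wₕ = Nₕ/N, N = 20810.
Tier 2: Wₕ = 0.18692936; term = 0.18692936²·(1 − 0.20154242)·1190/784 = 0.042348476.
Tier 1: Wₕ = 0.81307064; term = 0.81307064²·(1 − 0.08676123)·266/1468 = 0.10939475.
Sum = 0.15174323.
SE = √(0.15174323) = 0.3895.

0.3895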